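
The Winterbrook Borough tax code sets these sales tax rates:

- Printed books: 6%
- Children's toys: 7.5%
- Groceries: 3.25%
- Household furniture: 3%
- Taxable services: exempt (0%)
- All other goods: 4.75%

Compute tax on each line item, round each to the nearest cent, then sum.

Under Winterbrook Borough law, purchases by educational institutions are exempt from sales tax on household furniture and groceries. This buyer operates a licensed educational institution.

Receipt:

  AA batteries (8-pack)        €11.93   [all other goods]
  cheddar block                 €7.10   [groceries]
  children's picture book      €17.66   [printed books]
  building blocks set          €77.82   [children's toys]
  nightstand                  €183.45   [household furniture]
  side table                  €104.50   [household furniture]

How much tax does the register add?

AA batteries (8-pack) €11.93: all other goods → 4.75% → €0.57
Cheddar block €7.10: groceries, buyer-exempt → 0% → €0.00
Children's picture book €17.66: printed books → 6% → €1.06
Building blocks set €77.82: children's toys → 7.5% → €5.84
Nightstand €183.45: household furniture, buyer-exempt → 0% → €0.00
Side table €104.50: household furniture, buyer-exempt → 0% → €0.00
Total tax = €0.57 + €1.06 + €5.84 = €7.47

€7.47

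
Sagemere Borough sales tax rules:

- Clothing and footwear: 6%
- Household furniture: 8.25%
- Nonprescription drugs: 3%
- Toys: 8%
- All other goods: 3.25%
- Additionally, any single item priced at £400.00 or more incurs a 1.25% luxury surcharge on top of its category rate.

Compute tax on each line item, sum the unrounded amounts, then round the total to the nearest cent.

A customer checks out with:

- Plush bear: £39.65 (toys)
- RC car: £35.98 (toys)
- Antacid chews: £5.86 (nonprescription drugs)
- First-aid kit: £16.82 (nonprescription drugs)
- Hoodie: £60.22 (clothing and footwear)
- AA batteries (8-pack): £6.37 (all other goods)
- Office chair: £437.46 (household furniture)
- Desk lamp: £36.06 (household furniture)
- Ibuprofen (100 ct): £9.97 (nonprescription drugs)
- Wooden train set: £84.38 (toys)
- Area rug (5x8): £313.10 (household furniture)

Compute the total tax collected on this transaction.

Plush bear £39.65: toys → 8% → £3.172
RC car £35.98: toys → 8% → £2.8784
Antacid chews £5.86: nonprescription drugs → 3% → £0.1758
First-aid kit £16.82: nonprescription drugs → 3% → £0.5046
Hoodie £60.22: clothing and footwear → 6% → £3.6132
AA batteries (8-pack) £6.37: all other goods → 3.25% → £0.207025
Office chair £437.46: household furniture → 8.25% + 1.25% surcharge = 9.5% → £41.5587
Desk lamp £36.06: household furniture → 8.25% → £2.97495
Ibuprofen (100 ct) £9.97: nonprescription drugs → 3% → £0.2991
Wooden train set £84.38: toys → 8% → £6.7504
Area rug (5x8) £313.10: household furniture → 8.25% → £25.83075
Unrounded tax sum = £87.964925 → £87.96

£87.96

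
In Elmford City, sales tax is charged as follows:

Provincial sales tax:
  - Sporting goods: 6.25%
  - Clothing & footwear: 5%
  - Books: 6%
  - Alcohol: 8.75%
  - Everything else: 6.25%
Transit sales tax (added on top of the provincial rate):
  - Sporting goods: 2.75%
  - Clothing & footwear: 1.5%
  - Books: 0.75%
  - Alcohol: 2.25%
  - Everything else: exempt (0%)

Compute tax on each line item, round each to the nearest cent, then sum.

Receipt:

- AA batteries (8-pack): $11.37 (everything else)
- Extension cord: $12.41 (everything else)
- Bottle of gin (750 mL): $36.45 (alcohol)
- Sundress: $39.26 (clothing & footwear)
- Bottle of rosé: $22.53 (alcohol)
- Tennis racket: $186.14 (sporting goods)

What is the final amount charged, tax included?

$335.44

AA batteries (8-pack) $11.37: everything else → 6.25% + 0% transit = 6.25% → $0.71
Extension cord $12.41: everything else → 6.25% + 0% transit = 6.25% → $0.78
Bottle of gin (750 mL) $36.45: alcohol → 8.75% + 2.25% transit = 11% → $4.01
Sundress $39.26: clothing & footwear → 5% + 1.5% transit = 6.5% → $2.55
Bottle of rosé $22.53: alcohol → 8.75% + 2.25% transit = 11% → $2.48
Tennis racket $186.14: sporting goods → 6.25% + 2.75% transit = 9% → $16.75
Subtotal = $308.16; tax = $27.28; total due = $335.44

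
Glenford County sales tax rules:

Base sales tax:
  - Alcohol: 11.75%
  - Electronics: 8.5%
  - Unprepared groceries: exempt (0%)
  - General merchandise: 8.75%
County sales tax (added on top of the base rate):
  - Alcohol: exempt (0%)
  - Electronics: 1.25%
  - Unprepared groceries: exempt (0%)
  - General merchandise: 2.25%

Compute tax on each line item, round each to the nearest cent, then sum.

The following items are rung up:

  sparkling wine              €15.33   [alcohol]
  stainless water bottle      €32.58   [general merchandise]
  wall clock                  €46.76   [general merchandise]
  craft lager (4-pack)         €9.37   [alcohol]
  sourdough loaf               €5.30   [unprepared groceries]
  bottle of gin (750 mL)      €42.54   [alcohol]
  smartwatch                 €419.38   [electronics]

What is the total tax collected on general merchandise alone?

Stainless water bottle €32.58: general merchandise → 8.75% + 2.25% county = 11% → €3.58
Wall clock €46.76: general merchandise → 8.75% + 2.25% county = 11% → €5.14
Tax on general merchandise = €3.58 + €5.14 = €8.72

€8.72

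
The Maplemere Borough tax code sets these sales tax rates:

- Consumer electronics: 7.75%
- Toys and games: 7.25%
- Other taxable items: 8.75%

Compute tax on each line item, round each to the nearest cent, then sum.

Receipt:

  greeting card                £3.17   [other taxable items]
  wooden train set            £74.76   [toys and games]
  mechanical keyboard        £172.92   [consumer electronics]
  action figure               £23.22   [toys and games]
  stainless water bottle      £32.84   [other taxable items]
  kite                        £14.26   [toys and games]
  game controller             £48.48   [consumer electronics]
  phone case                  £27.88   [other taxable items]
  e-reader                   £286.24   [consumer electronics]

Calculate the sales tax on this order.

Greeting card £3.17: other taxable items → 8.75% → £0.28
Wooden train set £74.76: toys and games → 7.25% → £5.42
Mechanical keyboard £172.92: consumer electronics → 7.75% → £13.40
Action figure £23.22: toys and games → 7.25% → £1.68
Stainless water bottle £32.84: other taxable items → 8.75% → £2.87
Kite £14.26: toys and games → 7.25% → £1.03
Game controller £48.48: consumer electronics → 7.75% → £3.76
Phone case £27.88: other taxable items → 8.75% → £2.44
E-reader £286.24: consumer electronics → 7.75% → £22.18
Total tax = £0.28 + £5.42 + £13.40 + £1.68 + £2.87 + £1.03 + £3.76 + £2.44 + £22.18 = £53.06

£53.06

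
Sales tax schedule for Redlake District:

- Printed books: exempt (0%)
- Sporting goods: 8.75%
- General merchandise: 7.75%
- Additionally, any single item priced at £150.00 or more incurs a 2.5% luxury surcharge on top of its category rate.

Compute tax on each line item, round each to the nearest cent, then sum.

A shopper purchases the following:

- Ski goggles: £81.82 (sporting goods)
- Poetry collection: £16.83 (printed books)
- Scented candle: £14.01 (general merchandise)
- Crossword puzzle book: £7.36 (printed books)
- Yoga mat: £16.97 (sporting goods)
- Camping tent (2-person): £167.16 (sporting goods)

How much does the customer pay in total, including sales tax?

Ski goggles £81.82: sporting goods → 8.75% → £7.16
Poetry collection £16.83: printed books → 0% → £0.00
Scented candle £14.01: general merchandise → 7.75% → £1.09
Crossword puzzle book £7.36: printed books → 0% → £0.00
Yoga mat £16.97: sporting goods → 8.75% → £1.48
Camping tent (2-person) £167.16: sporting goods → 8.75% + 2.5% surcharge = 11.25% → £18.81
Subtotal = £304.15; tax = £28.54; total due = £332.69

£332.69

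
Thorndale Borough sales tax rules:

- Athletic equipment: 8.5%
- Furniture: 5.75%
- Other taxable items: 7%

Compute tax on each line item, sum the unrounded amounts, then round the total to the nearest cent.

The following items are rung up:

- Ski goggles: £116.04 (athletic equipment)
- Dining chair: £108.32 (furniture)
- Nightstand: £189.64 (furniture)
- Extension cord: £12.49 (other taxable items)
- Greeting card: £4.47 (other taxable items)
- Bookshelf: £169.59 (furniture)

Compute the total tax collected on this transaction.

£37.93

Ski goggles £116.04: athletic equipment → 8.5% → £9.8634
Dining chair £108.32: furniture → 5.75% → £6.2284
Nightstand £189.64: furniture → 5.75% → £10.9043
Extension cord £12.49: other taxable items → 7% → £0.8743
Greeting card £4.47: other taxable items → 7% → £0.3129
Bookshelf £169.59: furniture → 5.75% → £9.751425
Unrounded tax sum = £37.934725 → £37.93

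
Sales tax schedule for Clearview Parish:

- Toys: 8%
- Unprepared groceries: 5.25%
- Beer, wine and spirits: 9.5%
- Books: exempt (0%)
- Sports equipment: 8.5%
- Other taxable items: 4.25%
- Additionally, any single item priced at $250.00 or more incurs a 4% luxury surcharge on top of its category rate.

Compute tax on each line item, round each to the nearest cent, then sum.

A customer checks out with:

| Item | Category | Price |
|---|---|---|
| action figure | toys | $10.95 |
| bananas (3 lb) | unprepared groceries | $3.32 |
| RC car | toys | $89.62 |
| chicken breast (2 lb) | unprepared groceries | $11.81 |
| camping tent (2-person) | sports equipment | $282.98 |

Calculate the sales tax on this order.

$44.21

Action figure $10.95: toys → 8% → $0.88
Bananas (3 lb) $3.32: unprepared groceries → 5.25% → $0.17
RC car $89.62: toys → 8% → $7.17
Chicken breast (2 lb) $11.81: unprepared groceries → 5.25% → $0.62
Camping tent (2-person) $282.98: sports equipment → 8.5% + 4% surcharge = 12.5% → $35.37
Total tax = $0.88 + $0.17 + $7.17 + $0.62 + $35.37 = $44.21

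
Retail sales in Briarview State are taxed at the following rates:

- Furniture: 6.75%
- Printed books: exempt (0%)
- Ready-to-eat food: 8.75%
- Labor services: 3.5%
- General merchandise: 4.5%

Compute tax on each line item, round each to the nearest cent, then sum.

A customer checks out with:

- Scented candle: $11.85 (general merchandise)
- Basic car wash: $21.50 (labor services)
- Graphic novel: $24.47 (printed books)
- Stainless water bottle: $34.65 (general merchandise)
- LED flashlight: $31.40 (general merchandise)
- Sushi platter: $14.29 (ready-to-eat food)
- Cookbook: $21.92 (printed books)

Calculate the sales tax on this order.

Scented candle $11.85: general merchandise → 4.5% → $0.53
Basic car wash $21.50: labor services → 3.5% → $0.75
Graphic novel $24.47: printed books → 0% → $0.00
Stainless water bottle $34.65: general merchandise → 4.5% → $1.56
LED flashlight $31.40: general merchandise → 4.5% → $1.41
Sushi platter $14.29: ready-to-eat food → 8.75% → $1.25
Cookbook $21.92: printed books → 0% → $0.00
Total tax = $0.53 + $0.75 + $1.56 + $1.41 + $1.25 = $5.50

$5.50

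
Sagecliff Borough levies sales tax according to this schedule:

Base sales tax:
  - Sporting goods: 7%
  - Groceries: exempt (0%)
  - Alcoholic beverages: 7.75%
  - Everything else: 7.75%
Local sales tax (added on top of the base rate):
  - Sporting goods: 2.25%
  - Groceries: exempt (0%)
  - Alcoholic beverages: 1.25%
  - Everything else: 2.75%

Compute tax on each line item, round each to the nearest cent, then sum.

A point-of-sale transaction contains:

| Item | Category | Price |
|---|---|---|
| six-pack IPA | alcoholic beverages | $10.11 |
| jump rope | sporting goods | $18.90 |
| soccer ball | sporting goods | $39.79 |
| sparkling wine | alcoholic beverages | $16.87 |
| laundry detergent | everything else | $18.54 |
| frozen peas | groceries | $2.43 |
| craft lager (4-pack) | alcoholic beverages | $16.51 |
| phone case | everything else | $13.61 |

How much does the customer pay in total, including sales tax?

$149.49

Six-pack IPA $10.11: alcoholic beverages → 7.75% + 1.25% local = 9% → $0.91
Jump rope $18.90: sporting goods → 7% + 2.25% local = 9.25% → $1.75
Soccer ball $39.79: sporting goods → 7% + 2.25% local = 9.25% → $3.68
Sparkling wine $16.87: alcoholic beverages → 7.75% + 1.25% local = 9% → $1.52
Laundry detergent $18.54: everything else → 7.75% + 2.75% local = 10.5% → $1.95
Frozen peas $2.43: groceries → 0% + 0% local = 0% → $0.00
Craft lager (4-pack) $16.51: alcoholic beverages → 7.75% + 1.25% local = 9% → $1.49
Phone case $13.61: everything else → 7.75% + 2.75% local = 10.5% → $1.43
Subtotal = $136.76; tax = $12.73; total due = $149.49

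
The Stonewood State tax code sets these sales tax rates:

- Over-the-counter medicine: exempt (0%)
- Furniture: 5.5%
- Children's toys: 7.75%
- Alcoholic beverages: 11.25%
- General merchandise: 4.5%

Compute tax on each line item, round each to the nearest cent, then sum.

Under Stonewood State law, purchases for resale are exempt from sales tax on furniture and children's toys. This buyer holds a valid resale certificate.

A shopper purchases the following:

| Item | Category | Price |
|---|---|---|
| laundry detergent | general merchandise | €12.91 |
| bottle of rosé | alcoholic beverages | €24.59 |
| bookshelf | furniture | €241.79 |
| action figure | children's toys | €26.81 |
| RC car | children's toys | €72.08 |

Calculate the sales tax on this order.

Laundry detergent €12.91: general merchandise → 4.5% → €0.58
Bottle of rosé €24.59: alcoholic beverages → 11.25% → €2.77
Bookshelf €241.79: furniture, buyer-exempt → 0% → €0.00
Action figure €26.81: children's toys, buyer-exempt → 0% → €0.00
RC car €72.08: children's toys, buyer-exempt → 0% → €0.00
Total tax = €0.58 + €2.77 = €3.35

€3.35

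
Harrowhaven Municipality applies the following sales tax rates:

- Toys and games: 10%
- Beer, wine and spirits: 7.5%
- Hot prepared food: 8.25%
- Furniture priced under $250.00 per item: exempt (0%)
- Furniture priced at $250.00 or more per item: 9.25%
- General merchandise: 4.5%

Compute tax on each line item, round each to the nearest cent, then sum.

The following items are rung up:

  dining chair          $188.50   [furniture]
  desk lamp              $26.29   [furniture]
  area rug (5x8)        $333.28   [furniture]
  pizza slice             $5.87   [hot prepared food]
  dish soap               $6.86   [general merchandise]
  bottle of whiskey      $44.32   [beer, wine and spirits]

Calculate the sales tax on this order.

$34.94

Dining chair $188.50: furniture, under $250.00 → 0% → $0.00
Desk lamp $26.29: furniture, under $250.00 → 0% → $0.00
Area rug (5x8) $333.28: furniture, $250.00 or more → 9.25% → $30.83
Pizza slice $5.87: hot prepared food → 8.25% → $0.48
Dish soap $6.86: general merchandise → 4.5% → $0.31
Bottle of whiskey $44.32: beer, wine and spirits → 7.5% → $3.32
Total tax = $30.83 + $0.48 + $0.31 + $3.32 = $34.94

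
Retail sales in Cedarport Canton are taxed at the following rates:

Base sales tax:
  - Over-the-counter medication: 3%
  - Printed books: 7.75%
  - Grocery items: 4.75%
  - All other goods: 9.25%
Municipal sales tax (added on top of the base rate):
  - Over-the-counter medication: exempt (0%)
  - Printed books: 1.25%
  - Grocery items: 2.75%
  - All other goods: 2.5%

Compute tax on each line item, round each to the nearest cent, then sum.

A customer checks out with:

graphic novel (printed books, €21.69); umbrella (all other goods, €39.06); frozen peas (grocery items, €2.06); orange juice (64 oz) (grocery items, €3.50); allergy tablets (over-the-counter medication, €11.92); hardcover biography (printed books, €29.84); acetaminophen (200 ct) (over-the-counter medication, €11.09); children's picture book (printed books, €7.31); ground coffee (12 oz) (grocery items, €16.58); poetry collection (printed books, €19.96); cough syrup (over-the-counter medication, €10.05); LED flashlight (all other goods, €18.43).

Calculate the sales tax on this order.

Graphic novel €21.69: printed books → 7.75% + 1.25% municipal = 9% → €1.95
Umbrella €39.06: all other goods → 9.25% + 2.5% municipal = 11.75% → €4.59
Frozen peas €2.06: grocery items → 4.75% + 2.75% municipal = 7.5% → €0.15
Orange juice (64 oz) €3.50: grocery items → 4.75% + 2.75% municipal = 7.5% → €0.26
Allergy tablets €11.92: over-the-counter medication → 3% + 0% municipal = 3% → €0.36
Hardcover biography €29.84: printed books → 7.75% + 1.25% municipal = 9% → €2.69
Acetaminophen (200 ct) €11.09: over-the-counter medication → 3% + 0% municipal = 3% → €0.33
Children's picture book €7.31: printed books → 7.75% + 1.25% municipal = 9% → €0.66
Ground coffee (12 oz) €16.58: grocery items → 4.75% + 2.75% municipal = 7.5% → €1.24
Poetry collection €19.96: printed books → 7.75% + 1.25% municipal = 9% → €1.80
Cough syrup €10.05: over-the-counter medication → 3% + 0% municipal = 3% → €0.30
LED flashlight €18.43: all other goods → 9.25% + 2.5% municipal = 11.75% → €2.17
Total tax = €1.95 + €4.59 + €0.15 + €0.26 + €0.36 + €2.69 + €0.33 + €0.66 + €1.24 + €1.80 + €0.30 + €2.17 = €16.50

€16.50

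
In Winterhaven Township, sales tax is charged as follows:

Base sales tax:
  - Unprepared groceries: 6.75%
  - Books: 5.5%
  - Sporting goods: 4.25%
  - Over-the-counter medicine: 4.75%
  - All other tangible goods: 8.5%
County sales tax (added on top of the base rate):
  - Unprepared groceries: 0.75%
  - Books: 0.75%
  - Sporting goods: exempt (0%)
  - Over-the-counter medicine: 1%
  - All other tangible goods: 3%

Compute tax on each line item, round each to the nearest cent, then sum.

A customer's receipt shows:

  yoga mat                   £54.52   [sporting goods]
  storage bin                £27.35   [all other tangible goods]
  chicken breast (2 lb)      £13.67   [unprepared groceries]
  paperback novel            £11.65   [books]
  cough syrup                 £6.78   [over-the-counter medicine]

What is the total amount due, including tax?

£121.59

Yoga mat £54.52: sporting goods → 4.25% + 0% county = 4.25% → £2.32
Storage bin £27.35: all other tangible goods → 8.5% + 3% county = 11.5% → £3.15
Chicken breast (2 lb) £13.67: unprepared groceries → 6.75% + 0.75% county = 7.5% → £1.03
Paperback novel £11.65: books → 5.5% + 0.75% county = 6.25% → £0.73
Cough syrup £6.78: over-the-counter medicine → 4.75% + 1% county = 5.75% → £0.39
Subtotal = £113.97; tax = £7.62; total due = £121.59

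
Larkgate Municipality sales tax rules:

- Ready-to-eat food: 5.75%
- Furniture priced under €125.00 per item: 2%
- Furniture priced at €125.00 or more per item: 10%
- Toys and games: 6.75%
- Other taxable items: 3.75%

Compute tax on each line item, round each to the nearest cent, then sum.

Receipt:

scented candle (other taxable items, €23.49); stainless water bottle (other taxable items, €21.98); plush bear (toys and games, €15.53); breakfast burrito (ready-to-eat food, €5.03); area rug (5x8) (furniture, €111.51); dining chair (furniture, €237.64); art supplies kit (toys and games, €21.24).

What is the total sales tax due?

Scented candle €23.49: other taxable items → 3.75% → €0.88
Stainless water bottle €21.98: other taxable items → 3.75% → €0.82
Plush bear €15.53: toys and games → 6.75% → €1.05
Breakfast burrito €5.03: ready-to-eat food → 5.75% → €0.29
Area rug (5x8) €111.51: furniture, under €125.00 → 2% → €2.23
Dining chair €237.64: furniture, €125.00 or more → 10% → €23.76
Art supplies kit €21.24: toys and games → 6.75% → €1.43
Total tax = €0.88 + €0.82 + €1.05 + €0.29 + €2.23 + €23.76 + €1.43 = €30.46

€30.46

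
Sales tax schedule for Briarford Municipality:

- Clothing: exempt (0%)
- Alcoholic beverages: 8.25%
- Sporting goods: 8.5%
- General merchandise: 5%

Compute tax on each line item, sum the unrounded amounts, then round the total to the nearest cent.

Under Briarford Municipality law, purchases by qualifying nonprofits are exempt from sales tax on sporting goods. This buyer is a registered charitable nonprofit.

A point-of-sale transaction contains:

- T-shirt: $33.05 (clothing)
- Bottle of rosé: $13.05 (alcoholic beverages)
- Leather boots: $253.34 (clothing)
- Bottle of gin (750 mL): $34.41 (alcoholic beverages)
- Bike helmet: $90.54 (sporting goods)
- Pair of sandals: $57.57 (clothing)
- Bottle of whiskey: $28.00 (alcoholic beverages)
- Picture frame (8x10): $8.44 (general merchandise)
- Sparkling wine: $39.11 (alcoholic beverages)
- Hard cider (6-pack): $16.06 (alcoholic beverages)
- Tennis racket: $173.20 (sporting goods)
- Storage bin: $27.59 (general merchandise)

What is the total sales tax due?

$12.58

T-shirt $33.05: clothing → 0% → $0.00
Bottle of rosé $13.05: alcoholic beverages → 8.25% → $1.076625
Leather boots $253.34: clothing → 0% → $0.00
Bottle of gin (750 mL) $34.41: alcoholic beverages → 8.25% → $2.838825
Bike helmet $90.54: sporting goods, buyer-exempt → 0% → $0.00
Pair of sandals $57.57: clothing → 0% → $0.00
Bottle of whiskey $28.00: alcoholic beverages → 8.25% → $2.31
Picture frame (8x10) $8.44: general merchandise → 5% → $0.422
Sparkling wine $39.11: alcoholic beverages → 8.25% → $3.226575
Hard cider (6-pack) $16.06: alcoholic beverages → 8.25% → $1.32495
Tennis racket $173.20: sporting goods, buyer-exempt → 0% → $0.00
Storage bin $27.59: general merchandise → 5% → $1.3795
Unrounded tax sum = $12.578475 → $12.58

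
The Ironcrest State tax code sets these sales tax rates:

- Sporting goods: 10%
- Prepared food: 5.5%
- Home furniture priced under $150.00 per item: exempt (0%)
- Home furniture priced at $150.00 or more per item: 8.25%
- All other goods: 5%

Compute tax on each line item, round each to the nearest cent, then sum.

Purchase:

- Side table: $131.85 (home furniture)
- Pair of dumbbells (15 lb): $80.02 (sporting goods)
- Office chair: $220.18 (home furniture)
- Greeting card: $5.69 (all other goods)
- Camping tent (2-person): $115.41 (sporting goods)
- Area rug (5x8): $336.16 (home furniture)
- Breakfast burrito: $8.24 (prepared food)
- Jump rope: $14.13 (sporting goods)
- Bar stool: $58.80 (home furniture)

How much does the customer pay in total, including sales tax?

Side table $131.85: home furniture, under $150.00 → 0% → $0.00
Pair of dumbbells (15 lb) $80.02: sporting goods → 10% → $8.00
Office chair $220.18: home furniture, $150.00 or more → 8.25% → $18.16
Greeting card $5.69: all other goods → 5% → $0.28
Camping tent (2-person) $115.41: sporting goods → 10% → $11.54
Area rug (5x8) $336.16: home furniture, $150.00 or more → 8.25% → $27.73
Breakfast burrito $8.24: prepared food → 5.5% → $0.45
Jump rope $14.13: sporting goods → 10% → $1.41
Bar stool $58.80: home furniture, under $150.00 → 0% → $0.00
Subtotal = $970.48; tax = $67.57; total due = $1038.05

$1038.05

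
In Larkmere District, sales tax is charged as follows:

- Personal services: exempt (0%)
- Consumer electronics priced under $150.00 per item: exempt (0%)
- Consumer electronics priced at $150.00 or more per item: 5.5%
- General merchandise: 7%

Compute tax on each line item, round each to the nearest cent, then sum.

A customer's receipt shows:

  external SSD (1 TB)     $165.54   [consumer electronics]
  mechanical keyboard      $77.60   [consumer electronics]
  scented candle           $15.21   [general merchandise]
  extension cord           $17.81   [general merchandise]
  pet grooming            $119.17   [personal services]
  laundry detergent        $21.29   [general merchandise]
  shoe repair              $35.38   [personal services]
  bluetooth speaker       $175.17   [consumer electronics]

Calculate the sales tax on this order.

$22.53

External SSD (1 TB) $165.54: consumer electronics, $150.00 or more → 5.5% → $9.10
Mechanical keyboard $77.60: consumer electronics, under $150.00 → 0% → $0.00
Scented candle $15.21: general merchandise → 7% → $1.06
Extension cord $17.81: general merchandise → 7% → $1.25
Pet grooming $119.17: personal services → 0% → $0.00
Laundry detergent $21.29: general merchandise → 7% → $1.49
Shoe repair $35.38: personal services → 0% → $0.00
Bluetooth speaker $175.17: consumer electronics, $150.00 or more → 5.5% → $9.63
Total tax = $9.10 + $1.06 + $1.25 + $1.49 + $9.63 = $22.53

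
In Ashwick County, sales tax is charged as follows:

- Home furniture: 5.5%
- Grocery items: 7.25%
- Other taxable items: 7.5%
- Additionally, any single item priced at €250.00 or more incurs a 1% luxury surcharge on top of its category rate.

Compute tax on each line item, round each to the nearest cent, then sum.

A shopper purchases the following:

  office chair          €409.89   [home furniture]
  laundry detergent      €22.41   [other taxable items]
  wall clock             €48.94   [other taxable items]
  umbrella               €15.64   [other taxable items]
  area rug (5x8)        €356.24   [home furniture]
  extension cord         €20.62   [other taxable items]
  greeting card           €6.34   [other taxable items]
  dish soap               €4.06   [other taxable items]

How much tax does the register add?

€58.65

Office chair €409.89: home furniture → 5.5% + 1% surcharge = 6.5% → €26.64
Laundry detergent €22.41: other taxable items → 7.5% → €1.68
Wall clock €48.94: other taxable items → 7.5% → €3.67
Umbrella €15.64: other taxable items → 7.5% → €1.17
Area rug (5x8) €356.24: home furniture → 5.5% + 1% surcharge = 6.5% → €23.16
Extension cord €20.62: other taxable items → 7.5% → €1.55
Greeting card €6.34: other taxable items → 7.5% → €0.48
Dish soap €4.06: other taxable items → 7.5% → €0.30
Total tax = €26.64 + €1.68 + €3.67 + €1.17 + €23.16 + €1.55 + €0.48 + €0.30 = €58.65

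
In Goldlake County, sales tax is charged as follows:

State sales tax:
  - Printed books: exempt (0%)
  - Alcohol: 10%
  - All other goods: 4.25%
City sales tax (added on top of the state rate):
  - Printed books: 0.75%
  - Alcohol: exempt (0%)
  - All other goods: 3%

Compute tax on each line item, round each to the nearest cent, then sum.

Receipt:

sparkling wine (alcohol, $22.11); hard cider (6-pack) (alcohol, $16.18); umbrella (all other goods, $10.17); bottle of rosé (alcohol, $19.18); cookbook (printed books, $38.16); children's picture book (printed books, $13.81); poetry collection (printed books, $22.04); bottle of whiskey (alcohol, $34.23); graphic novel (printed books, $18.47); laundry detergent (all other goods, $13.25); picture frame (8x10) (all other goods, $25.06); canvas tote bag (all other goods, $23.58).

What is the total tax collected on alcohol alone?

Sparkling wine $22.11: alcohol → 10% + 0% city = 10% → $2.21
Hard cider (6-pack) $16.18: alcohol → 10% + 0% city = 10% → $1.62
Bottle of rosé $19.18: alcohol → 10% + 0% city = 10% → $1.92
Bottle of whiskey $34.23: alcohol → 10% + 0% city = 10% → $3.42
Tax on alcohol = $2.21 + $1.62 + $1.92 + $3.42 = $9.17

$9.17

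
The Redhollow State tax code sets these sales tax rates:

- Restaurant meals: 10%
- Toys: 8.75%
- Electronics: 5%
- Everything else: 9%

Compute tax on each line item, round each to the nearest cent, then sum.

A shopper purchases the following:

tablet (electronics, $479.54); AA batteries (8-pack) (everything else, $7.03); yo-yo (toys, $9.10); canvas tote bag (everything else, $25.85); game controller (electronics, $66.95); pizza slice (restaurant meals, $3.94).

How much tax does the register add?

Tablet $479.54: electronics → 5% → $23.98
AA batteries (8-pack) $7.03: everything else → 9% → $0.63
Yo-yo $9.10: toys → 8.75% → $0.80
Canvas tote bag $25.85: everything else → 9% → $2.33
Game controller $66.95: electronics → 5% → $3.35
Pizza slice $3.94: restaurant meals → 10% → $0.39
Total tax = $23.98 + $0.63 + $0.80 + $2.33 + $3.35 + $0.39 = $31.48

$31.48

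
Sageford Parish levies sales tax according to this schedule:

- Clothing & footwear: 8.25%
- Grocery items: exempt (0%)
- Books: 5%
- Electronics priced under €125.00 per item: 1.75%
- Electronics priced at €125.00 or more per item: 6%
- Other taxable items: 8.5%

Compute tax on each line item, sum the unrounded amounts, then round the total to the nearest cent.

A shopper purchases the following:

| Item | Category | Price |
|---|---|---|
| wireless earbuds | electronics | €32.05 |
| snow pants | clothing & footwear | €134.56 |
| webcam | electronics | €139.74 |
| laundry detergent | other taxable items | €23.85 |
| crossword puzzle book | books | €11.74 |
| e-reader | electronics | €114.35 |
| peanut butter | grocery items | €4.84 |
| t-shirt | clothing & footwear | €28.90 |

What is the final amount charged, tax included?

€517.08

Wireless earbuds €32.05: electronics, under €125.00 → 1.75% → €0.560875
Snow pants €134.56: clothing & footwear → 8.25% → €11.1012
Webcam €139.74: electronics, €125.00 or more → 6% → €8.3844
Laundry detergent €23.85: other taxable items → 8.5% → €2.02725
Crossword puzzle book €11.74: books → 5% → €0.587
E-reader €114.35: electronics, under €125.00 → 1.75% → €2.001125
Peanut butter €4.84: grocery items → 0% → €0.00
T-shirt €28.90: clothing & footwear → 8.25% → €2.38425
Subtotal = €490.03; unrounded tax = €27.0461 → €27.05; total due = €517.08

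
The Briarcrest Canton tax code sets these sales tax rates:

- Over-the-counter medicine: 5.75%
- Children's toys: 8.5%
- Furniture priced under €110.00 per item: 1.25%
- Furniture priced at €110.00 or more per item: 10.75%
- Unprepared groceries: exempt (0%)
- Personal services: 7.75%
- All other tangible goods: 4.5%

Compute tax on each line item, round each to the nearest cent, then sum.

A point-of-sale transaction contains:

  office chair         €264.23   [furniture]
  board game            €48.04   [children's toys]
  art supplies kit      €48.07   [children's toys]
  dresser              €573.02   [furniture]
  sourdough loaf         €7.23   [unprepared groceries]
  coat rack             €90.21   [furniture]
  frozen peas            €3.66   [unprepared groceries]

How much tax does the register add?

€99.30

Office chair €264.23: furniture, €110.00 or more → 10.75% → €28.40
Board game €48.04: children's toys → 8.5% → €4.08
Art supplies kit €48.07: children's toys → 8.5% → €4.09
Dresser €573.02: furniture, €110.00 or more → 10.75% → €61.60
Sourdough loaf €7.23: unprepared groceries → 0% → €0.00
Coat rack €90.21: furniture, under €110.00 → 1.25% → €1.13
Frozen peas €3.66: unprepared groceries → 0% → €0.00
Total tax = €28.40 + €4.08 + €4.09 + €61.60 + €1.13 = €99.30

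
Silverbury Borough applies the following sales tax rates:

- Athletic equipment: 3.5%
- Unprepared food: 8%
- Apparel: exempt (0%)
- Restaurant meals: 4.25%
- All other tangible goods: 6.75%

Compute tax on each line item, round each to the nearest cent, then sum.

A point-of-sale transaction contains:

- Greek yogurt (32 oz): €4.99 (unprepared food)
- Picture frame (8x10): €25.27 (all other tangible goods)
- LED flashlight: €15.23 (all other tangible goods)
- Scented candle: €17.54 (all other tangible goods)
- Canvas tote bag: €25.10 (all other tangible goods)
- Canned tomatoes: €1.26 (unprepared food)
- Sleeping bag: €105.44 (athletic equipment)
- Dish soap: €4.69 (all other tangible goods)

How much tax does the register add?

€10.12

Greek yogurt (32 oz) €4.99: unprepared food → 8% → €0.40
Picture frame (8x10) €25.27: all other tangible goods → 6.75% → €1.71
LED flashlight €15.23: all other tangible goods → 6.75% → €1.03
Scented candle €17.54: all other tangible goods → 6.75% → €1.18
Canvas tote bag €25.10: all other tangible goods → 6.75% → €1.69
Canned tomatoes €1.26: unprepared food → 8% → €0.10
Sleeping bag €105.44: athletic equipment → 3.5% → €3.69
Dish soap €4.69: all other tangible goods → 6.75% → €0.32
Total tax = €0.40 + €1.71 + €1.03 + €1.18 + €1.69 + €0.10 + €3.69 + €0.32 = €10.12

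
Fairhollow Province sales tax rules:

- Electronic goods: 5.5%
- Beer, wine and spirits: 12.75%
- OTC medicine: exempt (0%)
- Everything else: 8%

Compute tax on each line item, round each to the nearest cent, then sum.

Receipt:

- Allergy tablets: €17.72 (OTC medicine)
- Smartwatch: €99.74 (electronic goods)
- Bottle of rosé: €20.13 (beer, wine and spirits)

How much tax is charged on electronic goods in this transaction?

Smartwatch €99.74: electronic goods → 5.5% → €5.49
Tax on electronic goods = €5.49

€5.49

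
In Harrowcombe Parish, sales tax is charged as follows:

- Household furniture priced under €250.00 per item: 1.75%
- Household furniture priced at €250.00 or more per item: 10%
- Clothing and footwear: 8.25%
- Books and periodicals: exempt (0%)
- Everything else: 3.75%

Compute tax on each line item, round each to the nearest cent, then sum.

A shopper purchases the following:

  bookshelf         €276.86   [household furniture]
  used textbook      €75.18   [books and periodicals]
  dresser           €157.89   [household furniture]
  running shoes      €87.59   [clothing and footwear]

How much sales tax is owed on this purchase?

€37.68

Bookshelf €276.86: household furniture, €250.00 or more → 10% → €27.69
Used textbook €75.18: books and periodicals → 0% → €0.00
Dresser €157.89: household furniture, under €250.00 → 1.75% → €2.76
Running shoes €87.59: clothing and footwear → 8.25% → €7.23
Total tax = €27.69 + €2.76 + €7.23 = €37.68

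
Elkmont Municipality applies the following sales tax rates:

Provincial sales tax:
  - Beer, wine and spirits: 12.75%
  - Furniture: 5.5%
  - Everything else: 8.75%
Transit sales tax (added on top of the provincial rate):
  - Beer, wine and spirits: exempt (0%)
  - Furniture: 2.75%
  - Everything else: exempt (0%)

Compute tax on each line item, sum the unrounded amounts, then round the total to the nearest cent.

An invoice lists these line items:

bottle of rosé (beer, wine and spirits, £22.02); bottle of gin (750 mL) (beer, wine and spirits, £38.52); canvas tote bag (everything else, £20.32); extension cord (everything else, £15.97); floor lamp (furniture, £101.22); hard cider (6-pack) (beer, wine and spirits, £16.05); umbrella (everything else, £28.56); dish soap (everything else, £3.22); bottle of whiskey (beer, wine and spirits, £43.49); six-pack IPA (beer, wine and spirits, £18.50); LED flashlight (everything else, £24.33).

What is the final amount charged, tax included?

£366.30

Bottle of rosé £22.02: beer, wine and spirits → 12.75% + 0% transit = 12.75% → £2.80755
Bottle of gin (750 mL) £38.52: beer, wine and spirits → 12.75% + 0% transit = 12.75% → £4.9113
Canvas tote bag £20.32: everything else → 8.75% + 0% transit = 8.75% → £1.778
Extension cord £15.97: everything else → 8.75% + 0% transit = 8.75% → £1.397375
Floor lamp £101.22: furniture → 5.5% + 2.75% transit = 8.25% → £8.35065
Hard cider (6-pack) £16.05: beer, wine and spirits → 12.75% + 0% transit = 12.75% → £2.046375
Umbrella £28.56: everything else → 8.75% + 0% transit = 8.75% → £2.499
Dish soap £3.22: everything else → 8.75% + 0% transit = 8.75% → £0.28175
Bottle of whiskey £43.49: beer, wine and spirits → 12.75% + 0% transit = 12.75% → £5.544975
Six-pack IPA £18.50: beer, wine and spirits → 12.75% + 0% transit = 12.75% → £2.35875
LED flashlight £24.33: everything else → 8.75% + 0% transit = 8.75% → £2.128875
Subtotal = £332.20; unrounded tax = £34.1046 → £34.10; total due = £366.30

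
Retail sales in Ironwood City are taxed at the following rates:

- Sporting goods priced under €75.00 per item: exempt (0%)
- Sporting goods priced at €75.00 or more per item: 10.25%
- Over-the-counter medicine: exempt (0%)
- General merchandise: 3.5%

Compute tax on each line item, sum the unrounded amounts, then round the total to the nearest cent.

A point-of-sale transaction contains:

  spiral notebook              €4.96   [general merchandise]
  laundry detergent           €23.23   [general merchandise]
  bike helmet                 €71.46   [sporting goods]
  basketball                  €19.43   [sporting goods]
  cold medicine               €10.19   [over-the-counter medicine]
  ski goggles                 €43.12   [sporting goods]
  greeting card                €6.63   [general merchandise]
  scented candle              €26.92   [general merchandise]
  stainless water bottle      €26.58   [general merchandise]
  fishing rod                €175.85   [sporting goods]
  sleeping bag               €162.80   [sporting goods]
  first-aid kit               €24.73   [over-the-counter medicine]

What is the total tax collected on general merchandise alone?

€3.09

Spiral notebook €4.96: general merchandise → 3.5% → €0.1736
Laundry detergent €23.23: general merchandise → 3.5% → €0.81305
Greeting card €6.63: general merchandise → 3.5% → €0.23205
Scented candle €26.92: general merchandise → 3.5% → €0.9422
Stainless water bottle €26.58: general merchandise → 3.5% → €0.9303
Tax on general merchandise: unrounded sum = €3.0912 → €3.09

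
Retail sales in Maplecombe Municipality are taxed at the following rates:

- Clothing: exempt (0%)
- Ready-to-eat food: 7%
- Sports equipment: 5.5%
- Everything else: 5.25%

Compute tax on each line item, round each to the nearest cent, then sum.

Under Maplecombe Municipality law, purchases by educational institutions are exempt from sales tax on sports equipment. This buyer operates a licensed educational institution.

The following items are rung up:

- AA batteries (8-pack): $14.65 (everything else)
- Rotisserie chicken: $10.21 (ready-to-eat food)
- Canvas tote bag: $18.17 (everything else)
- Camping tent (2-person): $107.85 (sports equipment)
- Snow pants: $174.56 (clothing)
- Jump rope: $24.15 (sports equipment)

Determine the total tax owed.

AA batteries (8-pack) $14.65: everything else → 5.25% → $0.77
Rotisserie chicken $10.21: ready-to-eat food → 7% → $0.71
Canvas tote bag $18.17: everything else → 5.25% → $0.95
Camping tent (2-person) $107.85: sports equipment, buyer-exempt → 0% → $0.00
Snow pants $174.56: clothing → 0% → $0.00
Jump rope $24.15: sports equipment, buyer-exempt → 0% → $0.00
Total tax = $0.77 + $0.71 + $0.95 = $2.43

$2.43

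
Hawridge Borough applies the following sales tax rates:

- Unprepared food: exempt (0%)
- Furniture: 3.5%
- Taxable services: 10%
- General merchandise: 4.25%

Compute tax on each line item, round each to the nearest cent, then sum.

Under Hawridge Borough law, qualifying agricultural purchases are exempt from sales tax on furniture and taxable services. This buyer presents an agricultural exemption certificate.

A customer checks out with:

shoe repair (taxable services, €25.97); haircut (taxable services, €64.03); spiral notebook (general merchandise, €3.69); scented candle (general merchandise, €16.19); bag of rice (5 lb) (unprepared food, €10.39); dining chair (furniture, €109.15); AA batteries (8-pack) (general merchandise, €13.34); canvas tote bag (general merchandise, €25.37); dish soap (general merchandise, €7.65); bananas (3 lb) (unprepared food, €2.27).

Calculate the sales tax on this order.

€2.83

Shoe repair €25.97: taxable services, buyer-exempt → 0% → €0.00
Haircut €64.03: taxable services, buyer-exempt → 0% → €0.00
Spiral notebook €3.69: general merchandise → 4.25% → €0.16
Scented candle €16.19: general merchandise → 4.25% → €0.69
Bag of rice (5 lb) €10.39: unprepared food → 0% → €0.00
Dining chair €109.15: furniture, buyer-exempt → 0% → €0.00
AA batteries (8-pack) €13.34: general merchandise → 4.25% → €0.57
Canvas tote bag €25.37: general merchandise → 4.25% → €1.08
Dish soap €7.65: general merchandise → 4.25% → €0.33
Bananas (3 lb) €2.27: unprepared food → 0% → €0.00
Total tax = €0.16 + €0.69 + €0.57 + €1.08 + €0.33 = €2.83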